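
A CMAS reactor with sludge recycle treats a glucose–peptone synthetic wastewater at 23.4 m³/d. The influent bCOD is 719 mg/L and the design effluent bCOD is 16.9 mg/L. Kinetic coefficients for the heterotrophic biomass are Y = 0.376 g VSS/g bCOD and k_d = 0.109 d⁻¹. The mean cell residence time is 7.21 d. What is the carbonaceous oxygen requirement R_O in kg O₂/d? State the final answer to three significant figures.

Observed yield with endogenous decay: Y_obs = Y / (1 + k_d·θ_c) = 0.376 / (1 + 0.109 × 7.21) = 0.376 / 1.786 = 0.2105 g VSS/g bCOD.
ΔS = 719 − 16.9 = 702.1 mg/L, so the substrate removal rate is 23.4 × 702.1/1000 = 16.43 kg bCOD/d.
P_X = Y_obs·Q·(S₀ − S) = 0.2105 × 16.43 = 3.459 kg VSS/d.
Carbonaceous O₂ demand = substrate oxidised − cell-mass equivalent = 16.43 − 1.42 × 3.459 = 11.52 kg O₂/d.

R_O ≈ 11.5 kg O₂/d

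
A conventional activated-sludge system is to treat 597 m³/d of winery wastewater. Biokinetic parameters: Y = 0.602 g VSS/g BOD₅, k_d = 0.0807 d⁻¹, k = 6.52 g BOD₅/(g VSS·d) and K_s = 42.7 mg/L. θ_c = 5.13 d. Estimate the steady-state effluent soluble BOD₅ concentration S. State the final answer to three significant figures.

Effluent substrate depends only on kinetics and SRT: S = K_s(1 + k_d θ_c) / [θ_c(Yk − k_d) − 1] = 42.7 × (1 + 0.0807 × 5.13) / [5.13 × (0.602 × 6.52 − 0.0807) − 1] = 60.38 / 18.72 = 3.225 mg/L.

S ≈ 3.23 mg/L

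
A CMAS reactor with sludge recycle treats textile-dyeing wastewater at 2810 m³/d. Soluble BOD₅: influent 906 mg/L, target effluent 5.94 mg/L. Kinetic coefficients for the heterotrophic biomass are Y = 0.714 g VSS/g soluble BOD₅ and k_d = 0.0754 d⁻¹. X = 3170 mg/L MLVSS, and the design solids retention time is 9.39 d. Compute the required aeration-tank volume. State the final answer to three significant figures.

From the SRT design equation V = Y Q (S₀−S) θ_c / [X (1 + k_d θ_c)] = 0.714 × 2810 × (906 − 5.94) × 9.39 / [3170 × (1 + 0.0754 × 9.39)] = 1.7×10^7 / 5414 = 3132 m³.

V ≈ 3130 m³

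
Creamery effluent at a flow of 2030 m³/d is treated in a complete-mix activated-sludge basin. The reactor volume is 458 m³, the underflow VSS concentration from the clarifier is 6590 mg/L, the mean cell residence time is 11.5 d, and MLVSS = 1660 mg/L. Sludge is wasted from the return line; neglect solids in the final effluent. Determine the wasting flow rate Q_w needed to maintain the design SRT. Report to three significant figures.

Q_w ≈ 10.0 m³/d

θ_c = V·X/(Q_w·X_r) when wasting from the recycle, so Q_w = V·X/(θ_c·X_r) = 458.0 × 1660 / (11.5 × 6590) = 10.03 m³/d.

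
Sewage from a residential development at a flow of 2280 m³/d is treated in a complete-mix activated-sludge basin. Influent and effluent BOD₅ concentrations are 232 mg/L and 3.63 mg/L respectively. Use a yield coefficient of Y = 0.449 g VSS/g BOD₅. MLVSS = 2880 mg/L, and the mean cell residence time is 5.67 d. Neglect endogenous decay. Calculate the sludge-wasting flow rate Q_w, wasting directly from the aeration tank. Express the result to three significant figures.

V·X = Y·Q·ΔS·θ_c gives V = 0.449 × 2280 × (232 − 3.63) × 5.67 / 2880 = 460.3 m³.
Wasting from the aeration tank: Q_w = V / θ_c = 460.3 / 5.67 = 81.18 m³/d.

Q_w ≈ 81.2 m³/d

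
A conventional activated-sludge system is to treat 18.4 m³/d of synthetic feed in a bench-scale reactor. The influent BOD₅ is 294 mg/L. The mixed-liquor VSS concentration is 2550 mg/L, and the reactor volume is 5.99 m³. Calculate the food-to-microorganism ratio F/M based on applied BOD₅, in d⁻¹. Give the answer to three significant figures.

F/M ≈ 0.354 d⁻¹

F/M = applied load / biomass = Q·S₀/(V·X) = 18.4 × 294 / (5.990 × 2550) = 0.3542 d⁻¹.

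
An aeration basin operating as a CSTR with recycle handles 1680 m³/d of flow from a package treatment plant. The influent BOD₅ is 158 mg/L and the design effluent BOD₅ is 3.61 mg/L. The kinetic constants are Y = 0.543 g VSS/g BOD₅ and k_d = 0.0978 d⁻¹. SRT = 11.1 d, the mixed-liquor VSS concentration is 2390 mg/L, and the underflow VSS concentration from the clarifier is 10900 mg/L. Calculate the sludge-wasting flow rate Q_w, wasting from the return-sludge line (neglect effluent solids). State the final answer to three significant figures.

Q_w ≈ 6.20 m³/d

From the SRT design equation V = Y Q (S₀−S) θ_c / [X (1 + k_d θ_c)] = 0.543 × 1680 × (158 − 3.61) × 11.1 / [2390 × (1 + 0.0978 × 11.1)] = 1.56×10^6 / 4985 = 313.6 m³.
θ_c = V·X/(Q_w·X_r) when wasting from the recycle, so Q_w = V·X/(θ_c·X_r) = 313.6 × 2390 / (11.1 × 10900) = 6.195 m³/d.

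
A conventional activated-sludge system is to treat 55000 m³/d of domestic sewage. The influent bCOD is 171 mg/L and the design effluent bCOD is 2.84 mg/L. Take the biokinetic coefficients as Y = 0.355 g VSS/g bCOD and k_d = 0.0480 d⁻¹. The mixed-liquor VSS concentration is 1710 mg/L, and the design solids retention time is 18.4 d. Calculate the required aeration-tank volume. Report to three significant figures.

From the SRT design equation V = Y Q (S₀−S) θ_c / [X (1 + k_d θ_c)] = 0.355 × 55000 × (171 − 2.84) × 18.4 / [1710 × (1 + 0.0480 × 18.4)] = 6.04×10^7 / 3220 = 18760 m³.

V ≈ 18800 m³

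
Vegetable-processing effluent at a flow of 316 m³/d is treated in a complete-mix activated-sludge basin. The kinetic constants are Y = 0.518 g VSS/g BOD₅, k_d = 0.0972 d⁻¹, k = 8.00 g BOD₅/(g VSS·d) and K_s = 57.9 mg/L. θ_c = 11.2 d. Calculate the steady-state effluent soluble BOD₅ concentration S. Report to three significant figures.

Effluent substrate depends only on kinetics and SRT: S = K_s(1 + k_d θ_c) / [θ_c(Yk − k_d) − 1] = 57.9 × (1 + 0.0972 × 11.2) / [11.2 × (0.518 × 8.00 − 0.0972) − 1] = 120.9 / 44.32 = 2.728 mg/L.

S ≈ 2.73 mg/L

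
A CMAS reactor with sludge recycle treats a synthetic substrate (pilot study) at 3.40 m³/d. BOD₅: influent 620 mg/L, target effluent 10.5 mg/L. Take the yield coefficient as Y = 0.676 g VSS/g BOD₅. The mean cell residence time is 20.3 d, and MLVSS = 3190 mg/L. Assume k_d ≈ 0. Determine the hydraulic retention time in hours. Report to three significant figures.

Biomass mass balance (decay neglected): V·X = Y·Q·(S₀ − S)·θ_c, so V = 0.676 × 3.40 × (620 − 10.5) × 20.3 / 3190 = 8.915 m³.
HRT = V/Q = 8.915 m³ / 3.40 m³·d⁻¹ = 2.622 d × 24 = 62.93 h.

τ ≈ 62.9 h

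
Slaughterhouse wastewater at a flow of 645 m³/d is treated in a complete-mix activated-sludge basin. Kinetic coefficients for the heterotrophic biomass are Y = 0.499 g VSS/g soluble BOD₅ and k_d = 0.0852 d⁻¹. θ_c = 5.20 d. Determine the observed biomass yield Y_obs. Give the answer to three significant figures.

The observed yield is Y_obs = Y/(1 + k_d·θ_c) = 0.499 / (1 + 0.0852 × 5.20) = 0.499 / 1.443 = 0.3458 g VSS per g soluble BOD₅ removed.

Y_obs ≈ 0.346 g VSS/g soluble BOD₅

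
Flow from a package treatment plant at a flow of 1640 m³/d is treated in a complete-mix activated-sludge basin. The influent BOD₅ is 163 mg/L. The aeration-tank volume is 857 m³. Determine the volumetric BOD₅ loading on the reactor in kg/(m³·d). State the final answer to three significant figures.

L_v = Q S₀ / V = 1640 × 163 × 10⁻³ / 857.0 = 0.3119 kg/(m³·d).

L_v ≈ 0.312 kg BOD₅/(m³·d)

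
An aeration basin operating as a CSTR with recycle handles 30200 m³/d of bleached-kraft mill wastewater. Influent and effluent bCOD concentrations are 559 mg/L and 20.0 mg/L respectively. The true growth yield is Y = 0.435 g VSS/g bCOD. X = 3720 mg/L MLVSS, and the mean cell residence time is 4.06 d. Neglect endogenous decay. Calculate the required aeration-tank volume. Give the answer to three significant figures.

With k_d = 0 the design equation reduces to V = Y Q (S₀−S) θ_c / X = 0.435 × 30200 × (559 − 20.0) × 4.06 / 3720 = 7728 m³.

V ≈ 7730 m³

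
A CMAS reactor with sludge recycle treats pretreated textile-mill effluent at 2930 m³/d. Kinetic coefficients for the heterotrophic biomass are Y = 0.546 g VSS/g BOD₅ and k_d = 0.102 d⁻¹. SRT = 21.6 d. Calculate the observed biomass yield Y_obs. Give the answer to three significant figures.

Y_obs ≈ 0.170 g VSS/g BOD₅

Observed yield with endogenous decay: Y_obs = Y / (1 + k_d·θ_c) = 0.546 / (1 + 0.102 × 21.6) = 0.546 / 3.203 = 0.1705 g VSS/g BOD₅.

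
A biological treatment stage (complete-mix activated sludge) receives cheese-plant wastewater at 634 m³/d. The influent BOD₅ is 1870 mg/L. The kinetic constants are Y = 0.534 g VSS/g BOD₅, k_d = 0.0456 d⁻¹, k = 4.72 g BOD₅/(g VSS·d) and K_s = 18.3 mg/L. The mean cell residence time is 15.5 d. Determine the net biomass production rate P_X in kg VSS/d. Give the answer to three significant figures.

Effluent substrate depends only on kinetics and SRT: S = K_s(1 + k_d θ_c) / [θ_c(Yk − k_d) − 1] = 18.3 × (1 + 0.0456 × 15.5) / [15.5 × (0.534 × 4.72 − 0.0456) − 1] = 31.23 / 37.36 = 0.8360 mg/L.
Observed yield with endogenous decay: Y_obs = Y / (1 + k_d·θ_c) = 0.534 / (1 + 0.0456 × 15.5) = 0.534 / 1.707 = 0.3129 g VSS/g BOD₅.
ΔS = 1870 − 0.836 = 1869 mg/L, so the substrate removal rate is 634 × 1869/1000 = 1185 kg BOD₅/d.
So the net sludge growth is P_X = 0.3129 × 1185 = 370.8 kg VSS/d.

P_X ≈ 371 kg VSS/d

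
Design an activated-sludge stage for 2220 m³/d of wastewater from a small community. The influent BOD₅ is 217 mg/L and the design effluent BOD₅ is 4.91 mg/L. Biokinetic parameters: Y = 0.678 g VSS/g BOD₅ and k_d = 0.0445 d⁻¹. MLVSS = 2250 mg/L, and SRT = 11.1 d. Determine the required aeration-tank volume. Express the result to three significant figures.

V ≈ 1050 m³

Rearranging the biomass balance for a CMAS with decay, V = Y·Q·ΔS·θ_c / [X·(1+k_d θ_c)] = 0.678 × 2220 × (217 − 4.91) × 11.1 / [2250 × (1 + 0.0445 × 11.1)] = 3.54×10^6 / 3361 = 1054 m³.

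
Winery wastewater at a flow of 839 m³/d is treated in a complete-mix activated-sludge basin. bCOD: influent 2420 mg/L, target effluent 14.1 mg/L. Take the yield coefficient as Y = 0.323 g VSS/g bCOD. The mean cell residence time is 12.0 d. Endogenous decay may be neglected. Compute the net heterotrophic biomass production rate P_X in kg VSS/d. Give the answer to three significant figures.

Since k_d ≈ 0, Y_obs = Y = 0.323 g VSS/g bCOD.
Q·(S₀ − S) = 839 × (2420 − 14.1) × 10⁻³ = 2019 kg/d removed.
Biomass produced: P_X = Y_obs·Q·ΔS = 0.3230 × 2019 ≈ 652.0 kg VSS/d.

P_X ≈ 652 kg VSS/d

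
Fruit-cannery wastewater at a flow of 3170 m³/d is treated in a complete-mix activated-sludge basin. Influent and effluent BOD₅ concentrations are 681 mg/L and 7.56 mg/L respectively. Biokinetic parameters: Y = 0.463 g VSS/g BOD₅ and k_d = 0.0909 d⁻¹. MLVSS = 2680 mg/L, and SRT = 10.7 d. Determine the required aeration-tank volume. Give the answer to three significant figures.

Steady-state biomass mass balance: V·X·(1 + k_d·θ_c) = Y·Q·(S₀ − S)·θ_c, so V = 0.463 × 3170 × (681 − 7.56) × 10.7 / [2680 × (1 + 0.0909 × 10.7)] = 1.06×10^7 / 5287 = 2001 m³.

V ≈ 2000 m³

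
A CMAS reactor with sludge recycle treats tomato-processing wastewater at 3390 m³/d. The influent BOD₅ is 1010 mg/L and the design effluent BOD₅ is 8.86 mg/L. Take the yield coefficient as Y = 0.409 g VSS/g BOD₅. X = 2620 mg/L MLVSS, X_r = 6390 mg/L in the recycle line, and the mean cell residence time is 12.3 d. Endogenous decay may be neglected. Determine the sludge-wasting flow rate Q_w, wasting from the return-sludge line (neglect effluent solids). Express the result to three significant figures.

Q_w ≈ 217 m³/d

V·X = Y·Q·ΔS·θ_c gives V = 0.409 × 3390 × (1010 − 8.86) × 12.3 / 2620 = 6517 m³.
θ_c = V·X/(Q_w·X_r) when wasting from the recycle, so Q_w = V·X/(θ_c·X_r) = 6517 × 2620 / (12.3 × 6390) = 217.2 m³/d.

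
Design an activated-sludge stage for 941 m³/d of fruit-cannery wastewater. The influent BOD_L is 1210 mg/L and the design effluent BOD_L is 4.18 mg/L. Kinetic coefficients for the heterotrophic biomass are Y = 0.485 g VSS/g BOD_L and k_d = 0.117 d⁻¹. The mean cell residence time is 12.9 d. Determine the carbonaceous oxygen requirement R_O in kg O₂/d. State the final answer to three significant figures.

R_O ≈ 823 kg O₂/d

Y_obs = Y / (1 + k_d θ_c) = 0.485 / (1 + 0.117 × 12.9) = 0.485 / 2.509 = 0.1933.
Substrate removed = Q·(S₀ − S) = 941 m³/d × (1210 − 4.18) g/m³ = 1.13×10^6 g/d = 1135 kg/d.
Biomass synthesised: P_X = Y_obs × 1135 = 219.3 kg VSS/d.
Carbonaceous O₂ demand = substrate oxidised − cell-mass equivalent = 1135 − 1.42 × 219.3 = 823.3 kg O₂/d.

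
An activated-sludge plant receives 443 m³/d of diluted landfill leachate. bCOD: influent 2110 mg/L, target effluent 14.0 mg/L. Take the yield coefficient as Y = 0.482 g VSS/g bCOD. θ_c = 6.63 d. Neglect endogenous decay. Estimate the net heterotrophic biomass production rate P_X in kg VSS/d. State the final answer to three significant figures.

No decay correction is needed, so Y_obs = Y = 0.482.
Q·(S₀ − S) = 443 × (2110 − 14.0) × 10⁻³ = 928.5 kg/d removed.
Net biomass production P_X = Y_obs × Q·(S₀ − S) = 0.4820 × 928.5 = 447.6 kg VSS/d.

P_X ≈ 448 kg VSS/d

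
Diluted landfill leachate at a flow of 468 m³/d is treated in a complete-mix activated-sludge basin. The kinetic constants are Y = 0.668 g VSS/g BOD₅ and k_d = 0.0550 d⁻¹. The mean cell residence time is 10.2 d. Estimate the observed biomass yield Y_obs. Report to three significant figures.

Y_obs ≈ 0.428 g VSS/g BOD₅

Correct the yield for decay: Y_obs = Y/(1 + k_d θ_c) = 0.668 / (1 + 0.0550 × 10.2) = 0.668 / 1.561 = 0.4279.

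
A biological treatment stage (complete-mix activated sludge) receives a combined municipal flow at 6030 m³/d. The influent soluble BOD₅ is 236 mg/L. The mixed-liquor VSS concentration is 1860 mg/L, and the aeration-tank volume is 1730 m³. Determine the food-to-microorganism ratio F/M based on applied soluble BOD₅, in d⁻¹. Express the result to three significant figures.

F/M = applied load / biomass = Q·S₀/(V·X) = 6030 × 236 / (1730 × 1860) = 0.4423 d⁻¹.

F/M ≈ 0.442 d⁻¹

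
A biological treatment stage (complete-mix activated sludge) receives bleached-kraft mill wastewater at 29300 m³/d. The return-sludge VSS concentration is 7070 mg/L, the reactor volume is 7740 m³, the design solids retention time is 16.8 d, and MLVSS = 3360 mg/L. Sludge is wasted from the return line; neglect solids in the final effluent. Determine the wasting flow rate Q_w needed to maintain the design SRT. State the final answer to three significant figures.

Q_w = (V·X)/(θ_c X_r) = 7740 × 3360 / (16.8 × 7070) = 219.0 m³/d.

Q_w ≈ 219 m³/d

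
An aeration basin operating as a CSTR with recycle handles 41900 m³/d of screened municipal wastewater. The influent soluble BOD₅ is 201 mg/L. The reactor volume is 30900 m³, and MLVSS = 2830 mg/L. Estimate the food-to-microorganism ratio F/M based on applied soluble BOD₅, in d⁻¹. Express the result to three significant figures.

Food-to-microorganism ratio F/M = Q S₀ / (V X) = 41900 × 201 / (30900 × 2830) = 0.09631 d⁻¹.

F/M ≈ 0.0963 d⁻¹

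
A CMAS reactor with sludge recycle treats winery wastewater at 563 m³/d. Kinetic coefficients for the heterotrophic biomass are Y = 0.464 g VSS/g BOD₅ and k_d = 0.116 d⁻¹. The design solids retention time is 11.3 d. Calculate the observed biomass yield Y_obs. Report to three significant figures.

Y_obs ≈ 0.201 g VSS/g BOD₅

The observed yield is Y_obs = Y/(1 + k_d·θ_c) = 0.464 / (1 + 0.116 × 11.3) = 0.464 / 2.311 = 0.2008 g VSS per g BOD₅ removed.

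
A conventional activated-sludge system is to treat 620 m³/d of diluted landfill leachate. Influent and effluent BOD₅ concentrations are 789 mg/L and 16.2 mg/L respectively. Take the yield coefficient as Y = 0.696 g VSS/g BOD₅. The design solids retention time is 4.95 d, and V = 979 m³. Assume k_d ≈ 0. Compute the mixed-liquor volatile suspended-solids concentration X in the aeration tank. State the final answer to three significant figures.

X = Y·Q·ΔS·θ_c / V = 0.696 × 620 × (789 − 16.2) × 4.95 / 979 = 1686 mg/L.

X ≈ 1690 mg/L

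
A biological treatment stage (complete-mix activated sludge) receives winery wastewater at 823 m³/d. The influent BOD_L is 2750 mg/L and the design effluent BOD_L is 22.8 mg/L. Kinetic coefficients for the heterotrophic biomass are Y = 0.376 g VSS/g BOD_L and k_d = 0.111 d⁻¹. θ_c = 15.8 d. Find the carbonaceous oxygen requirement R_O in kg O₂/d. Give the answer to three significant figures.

Y_obs = Y / (1 + k_d θ_c) = 0.376 / (1 + 0.111 × 15.8) = 0.376 / 2.754 = 0.1365.
Q·(S₀ − S) = 823 × (2750 − 22.8) × 10⁻³ = 2244 kg/d removed.
Biomass synthesised: P_X = Y_obs × 2244 = 306.5 kg VSS/d.
R_O = Q·(S₀ − S) − 1.42·P_X = 2244 − 1.42 × 306.5 = 1809 kg O₂/d.

R_O ≈ 1810 kg O₂/d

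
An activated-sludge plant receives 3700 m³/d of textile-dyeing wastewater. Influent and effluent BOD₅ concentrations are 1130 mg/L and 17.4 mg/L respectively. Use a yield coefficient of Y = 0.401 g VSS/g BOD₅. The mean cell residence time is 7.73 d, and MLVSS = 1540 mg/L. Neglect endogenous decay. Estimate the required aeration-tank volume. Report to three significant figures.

V ≈ 8290 m³

With k_d = 0 the design equation reduces to V = Y Q (S₀−S) θ_c / X = 0.401 × 3700 × (1130 − 17.4) × 7.73 / 1540 = 8286 m³.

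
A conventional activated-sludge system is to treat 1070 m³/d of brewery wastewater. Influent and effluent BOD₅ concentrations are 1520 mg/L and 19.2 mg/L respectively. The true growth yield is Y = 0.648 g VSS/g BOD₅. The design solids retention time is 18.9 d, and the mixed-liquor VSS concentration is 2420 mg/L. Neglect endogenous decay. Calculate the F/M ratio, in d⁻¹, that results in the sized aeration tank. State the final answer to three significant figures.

F/M ≈ 0.0827 d⁻¹

Biomass mass balance (decay neglected): V·X = Y·Q·(S₀ − S)·θ_c, so V = 0.648 × 1070 × (1520 − 19.2) × 18.9 / 2420 = 8127 m³.
F/M = applied load / biomass = Q·S₀/(V·X) = 1070 × 1520 / (8127 × 2420) = 0.08270 d⁻¹.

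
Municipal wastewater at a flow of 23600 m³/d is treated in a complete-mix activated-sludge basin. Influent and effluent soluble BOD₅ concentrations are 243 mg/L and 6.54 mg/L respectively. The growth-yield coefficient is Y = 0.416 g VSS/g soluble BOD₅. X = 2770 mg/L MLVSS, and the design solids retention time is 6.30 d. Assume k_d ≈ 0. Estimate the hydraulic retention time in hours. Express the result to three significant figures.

V·X = Y·Q·ΔS·θ_c gives V = 0.416 × 23600 × (243 − 6.54) × 6.30 / 2770 = 5280 m³.
τ = V/Q = 5280/23600 = 0.2237 d, or 5.369 h.

τ ≈ 5.37 h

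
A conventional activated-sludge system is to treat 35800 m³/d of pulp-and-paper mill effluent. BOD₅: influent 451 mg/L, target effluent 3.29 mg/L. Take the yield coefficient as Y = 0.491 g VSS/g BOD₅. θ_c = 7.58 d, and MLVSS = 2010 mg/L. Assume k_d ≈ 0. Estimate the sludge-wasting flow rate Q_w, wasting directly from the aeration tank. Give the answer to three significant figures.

Q_w ≈ 3920 m³/d

V·X = Y·Q·ΔS·θ_c gives V = 0.491 × 35800 × (451 − 3.29) × 7.58 / 2010 = 29678 m³.
With mixed-liquor wasting, θ_c = V/Q_w, so Q_w = V/θ_c = 29678/7.58 = 3915 m³/d.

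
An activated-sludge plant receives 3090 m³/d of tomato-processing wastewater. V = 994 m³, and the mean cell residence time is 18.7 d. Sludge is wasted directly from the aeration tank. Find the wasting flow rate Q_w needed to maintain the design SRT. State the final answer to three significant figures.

With mixed-liquor wasting, θ_c = V/Q_w, so Q_w = V/θ_c = 994.0/18.7 = 53.16 m³/d.

Q_w ≈ 53.2 m³/d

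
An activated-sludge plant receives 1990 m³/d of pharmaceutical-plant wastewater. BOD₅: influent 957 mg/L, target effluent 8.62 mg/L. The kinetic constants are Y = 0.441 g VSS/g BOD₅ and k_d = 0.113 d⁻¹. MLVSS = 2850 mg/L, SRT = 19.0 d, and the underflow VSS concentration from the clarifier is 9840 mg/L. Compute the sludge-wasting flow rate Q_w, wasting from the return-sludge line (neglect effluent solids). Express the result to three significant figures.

Steady-state biomass mass balance: V·X·(1 + k_d·θ_c) = Y·Q·(S₀ − S)·θ_c, so V = 0.441 × 1990 × (957 − 8.62) × 19.0 / [2850 × (1 + 0.113 × 19.0)] = 1.58×10^7 / 8969 = 1763 m³.
Q_w = (V·X)/(θ_c X_r) = 1763 × 2850 / (19.0 × 9840) = 26.88 m³/d.

Q_w ≈ 26.9 m³/d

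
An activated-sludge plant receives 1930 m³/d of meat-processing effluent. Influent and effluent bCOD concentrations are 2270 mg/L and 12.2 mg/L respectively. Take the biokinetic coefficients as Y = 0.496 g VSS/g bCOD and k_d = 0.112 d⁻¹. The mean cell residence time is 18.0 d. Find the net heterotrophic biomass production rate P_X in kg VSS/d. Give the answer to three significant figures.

Y_obs = Y / (1 + k_d θ_c) = 0.496 / (1 + 0.112 × 18.0) = 0.496 / 3.016 = 0.1645.
Substrate removed = Q·(S₀ − S) = 1930 m³/d × (2270 − 12.2) g/m³ = 4.36×10^6 g/d = 4358 kg/d.
So the net sludge growth is P_X = 0.1645 × 4358 = 716.6 kg VSS/d.

P_X ≈ 717 kg VSS/d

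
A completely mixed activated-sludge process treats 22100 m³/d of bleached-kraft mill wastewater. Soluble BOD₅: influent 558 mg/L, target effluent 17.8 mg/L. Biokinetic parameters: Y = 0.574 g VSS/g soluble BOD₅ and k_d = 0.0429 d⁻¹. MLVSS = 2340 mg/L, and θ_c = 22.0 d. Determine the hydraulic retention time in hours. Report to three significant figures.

From the SRT design equation V = Y Q (S₀−S) θ_c / [X (1 + k_d θ_c)] = 0.574 × 22100 × (558 − 17.8) × 22.0 / [2340 × (1 + 0.0429 × 22.0)] = 1.51×10^8 / 4548 = 33145 m³.
HRT = V/Q = 33145 m³ / 22100 m³·d⁻¹ = 1.500 d × 24 = 35.99 h.

τ ≈ 36.0 h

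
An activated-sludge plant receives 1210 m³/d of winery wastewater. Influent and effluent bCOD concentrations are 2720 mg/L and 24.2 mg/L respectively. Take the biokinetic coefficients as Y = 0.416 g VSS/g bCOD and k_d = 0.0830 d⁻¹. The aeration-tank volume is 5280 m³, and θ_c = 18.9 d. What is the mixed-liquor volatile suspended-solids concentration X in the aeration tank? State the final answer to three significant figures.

X ≈ 1890 mg/L

X = Y·Q·ΔS·θ_c / [V·(1 + k_d θ_c)] = 0.416 × 1210 × (2720 − 24.2) × 18.9 / [5280 × (1 + 0.0830 × 18.9)] = 1891 mg/L.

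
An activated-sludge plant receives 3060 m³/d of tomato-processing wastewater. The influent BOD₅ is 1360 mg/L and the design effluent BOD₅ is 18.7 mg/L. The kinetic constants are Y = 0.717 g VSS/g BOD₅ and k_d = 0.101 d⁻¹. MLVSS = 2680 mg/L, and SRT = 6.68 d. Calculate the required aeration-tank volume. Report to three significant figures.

Steady-state biomass mass balance: V·X·(1 + k_d·θ_c) = Y·Q·(S₀ − S)·θ_c, so V = 0.717 × 3060 × (1360 − 18.7) × 6.68 / [2680 × (1 + 0.101 × 6.68)] = 1.97×10^7 / 4488 = 4380 m³.

V ≈ 4380 m³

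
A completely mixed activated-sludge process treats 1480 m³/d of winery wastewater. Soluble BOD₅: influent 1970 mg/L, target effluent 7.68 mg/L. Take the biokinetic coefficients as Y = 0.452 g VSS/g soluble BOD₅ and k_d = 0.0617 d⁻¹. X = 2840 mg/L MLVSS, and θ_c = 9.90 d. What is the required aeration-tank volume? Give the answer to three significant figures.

V ≈ 2840 m³

Rearranging the biomass balance for a CMAS with decay, V = Y·Q·ΔS·θ_c / [X·(1+k_d θ_c)] = 0.452 × 1480 × (1970 − 7.68) × 9.90 / [2840 × (1 + 0.0617 × 9.90)] = 1.3×10^7 / 4575 = 2841 m³.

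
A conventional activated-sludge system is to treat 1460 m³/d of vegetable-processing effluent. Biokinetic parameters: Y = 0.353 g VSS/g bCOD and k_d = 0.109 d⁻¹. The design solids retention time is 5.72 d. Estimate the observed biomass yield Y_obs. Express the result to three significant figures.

Y_obs ≈ 0.217 g VSS/g bCOD

Y_obs = Y / (1 + k_d θ_c) = 0.353 / (1 + 0.109 × 5.72) = 0.353 / 1.623 = 0.2174.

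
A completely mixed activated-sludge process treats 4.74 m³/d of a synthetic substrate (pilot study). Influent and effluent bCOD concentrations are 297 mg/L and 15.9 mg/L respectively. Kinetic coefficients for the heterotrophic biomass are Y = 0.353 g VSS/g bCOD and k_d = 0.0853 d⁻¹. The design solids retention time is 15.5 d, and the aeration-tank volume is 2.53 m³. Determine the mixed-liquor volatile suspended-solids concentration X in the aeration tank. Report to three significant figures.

X ≈ 1240 mg/L

From V·X·(1 + k_d·θ_c) = Y·Q·(S₀ − S)·θ_c: X = 0.353 × 4.74 × (297 − 15.9) × 15.5 / [2.53 × (1 + 0.0853 × 15.5)] = 1241 mg/L.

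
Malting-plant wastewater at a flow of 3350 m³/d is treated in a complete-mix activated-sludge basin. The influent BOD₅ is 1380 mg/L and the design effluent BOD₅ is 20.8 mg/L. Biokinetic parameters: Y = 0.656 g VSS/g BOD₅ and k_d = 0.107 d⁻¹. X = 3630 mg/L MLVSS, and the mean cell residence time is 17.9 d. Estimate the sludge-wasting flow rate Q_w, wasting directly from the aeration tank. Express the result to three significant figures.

Q_w ≈ 282 m³/d

Steady-state biomass mass balance: V·X·(1 + k_d·θ_c) = Y·Q·(S₀ − S)·θ_c, so V = 0.656 × 3350 × (1380 − 20.8) × 17.9 / [3630 × (1 + 0.107 × 17.9)] = 5.35×10^7 / 10583 = 5052 m³.
Wasting from the aeration tank: Q_w = V / θ_c = 5052 / 17.9 = 282.3 m³/d.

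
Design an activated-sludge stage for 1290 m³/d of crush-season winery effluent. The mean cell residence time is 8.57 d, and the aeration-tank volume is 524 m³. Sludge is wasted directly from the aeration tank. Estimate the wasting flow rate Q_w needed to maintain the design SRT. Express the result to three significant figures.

Q_w ≈ 61.1 m³/d

For wasting at MLVSS concentration, Q_w = V/θ_c = 524.0/8.57 = 61.14 m³/d.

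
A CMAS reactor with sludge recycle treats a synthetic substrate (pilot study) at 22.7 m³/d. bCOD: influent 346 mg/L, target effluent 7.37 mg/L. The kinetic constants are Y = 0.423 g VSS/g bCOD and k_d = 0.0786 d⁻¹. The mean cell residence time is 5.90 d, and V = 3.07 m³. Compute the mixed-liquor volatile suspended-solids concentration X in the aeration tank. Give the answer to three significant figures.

From V·X·(1 + k_d·θ_c) = Y·Q·(S₀ − S)·θ_c: X = 0.423 × 22.7 × (346 − 7.37) × 5.90 / [3.07 × (1 + 0.0786 × 5.90)] = 4269 mg/L.

X ≈ 4270 mg/L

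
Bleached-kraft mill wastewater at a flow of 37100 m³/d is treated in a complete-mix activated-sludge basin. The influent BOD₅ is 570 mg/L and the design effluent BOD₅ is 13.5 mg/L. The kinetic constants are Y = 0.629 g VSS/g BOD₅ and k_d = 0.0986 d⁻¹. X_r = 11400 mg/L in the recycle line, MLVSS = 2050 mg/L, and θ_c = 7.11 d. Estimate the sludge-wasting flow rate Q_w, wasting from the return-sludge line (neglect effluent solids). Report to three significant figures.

Steady-state biomass mass balance: V·X·(1 + k_d·θ_c) = Y·Q·(S₀ − S)·θ_c, so V = 0.629 × 37100 × (570 − 13.5) × 7.11 / [2050 × (1 + 0.0986 × 7.11)] = 9.23×10^7 / 3487 = 26478 m³.
θ_c = V·X/(Q_w·X_r) when wasting from the recycle, so Q_w = V·X/(θ_c·X_r) = 26478 × 2050 / (7.11 × 11400) = 669.7 m³/d.

Q_w ≈ 670 m³/d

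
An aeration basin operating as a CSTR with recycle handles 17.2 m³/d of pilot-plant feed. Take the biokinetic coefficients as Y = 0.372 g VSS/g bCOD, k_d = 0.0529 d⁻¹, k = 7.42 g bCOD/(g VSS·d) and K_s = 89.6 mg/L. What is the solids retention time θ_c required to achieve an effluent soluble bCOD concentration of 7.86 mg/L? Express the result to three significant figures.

θ_c ≈ 5.89 d

From 1/θ_c = Y·k·S/(K_s + S) − k_d: Y·k·S/(K_s+S) = 0.372 × 7.42 × 7.86 / (89.6 + 7.86) = 0.2226 d⁻¹.
Then 1/θ_c = μ − k_d = 0.2226 − 0.0529 = 0.1697 d⁻¹, giving θ_c = 5.892 d.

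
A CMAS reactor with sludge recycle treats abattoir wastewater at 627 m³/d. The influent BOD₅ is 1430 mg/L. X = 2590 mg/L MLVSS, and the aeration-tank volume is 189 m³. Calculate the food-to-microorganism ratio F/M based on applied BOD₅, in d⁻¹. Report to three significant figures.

F/M = applied load / biomass = Q·S₀/(V·X) = 627 × 1430 / (189.0 × 2590) = 1.832 d⁻¹.

F/M ≈ 1.83 d⁻¹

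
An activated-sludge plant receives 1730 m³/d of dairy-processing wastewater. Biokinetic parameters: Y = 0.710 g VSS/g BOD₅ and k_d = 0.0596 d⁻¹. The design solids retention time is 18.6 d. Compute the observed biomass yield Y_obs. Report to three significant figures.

Y_obs ≈ 0.337 g VSS/g BOD₅

Observed yield with endogenous decay: Y_obs = Y / (1 + k_d·θ_c) = 0.710 / (1 + 0.0596 × 18.6) = 0.710 / 2.109 = 0.3367 g VSS/g BOD₅.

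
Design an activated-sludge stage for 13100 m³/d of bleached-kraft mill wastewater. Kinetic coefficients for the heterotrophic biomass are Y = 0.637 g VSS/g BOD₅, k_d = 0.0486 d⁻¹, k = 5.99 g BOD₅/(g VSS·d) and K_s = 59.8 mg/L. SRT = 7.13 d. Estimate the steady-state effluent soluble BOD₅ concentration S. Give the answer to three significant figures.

S ≈ 3.11 mg/L

From the Monod/SRT balance for a CMAS, S = K_s·(1+k_d θ_c)/[θ_c·(Y k − k_d) − 1] = 59.8 × (1 + 0.0486 × 7.13) / [7.13 × (0.637 × 5.99 − 0.0486) − 1] = 80.52 / 25.86 = 3.114 mg/L.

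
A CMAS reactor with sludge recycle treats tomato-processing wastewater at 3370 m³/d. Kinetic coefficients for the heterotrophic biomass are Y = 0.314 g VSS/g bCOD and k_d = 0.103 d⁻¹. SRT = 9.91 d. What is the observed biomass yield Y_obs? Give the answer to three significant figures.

Y_obs ≈ 0.155 g VSS/g bCOD

The observed yield is Y_obs = Y/(1 + k_d·θ_c) = 0.314 / (1 + 0.103 × 9.91) = 0.314 / 2.021 = 0.1554 g VSS per g bCOD removed.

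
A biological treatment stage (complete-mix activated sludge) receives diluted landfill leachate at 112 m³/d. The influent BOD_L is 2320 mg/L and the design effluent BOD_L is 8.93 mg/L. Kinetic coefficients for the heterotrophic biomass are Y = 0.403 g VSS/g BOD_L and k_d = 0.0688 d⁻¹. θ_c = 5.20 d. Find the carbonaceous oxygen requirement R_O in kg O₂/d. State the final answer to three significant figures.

Y_obs = Y / (1 + k_d θ_c) = 0.403 / (1 + 0.0688 × 5.20) = 0.403 / 1.358 = 0.2968.
Substrate removed = Q·(S₀ − S) = 112 m³/d × (2320 − 8.93) g/m³ = 2.59×10^5 g/d = 258.8 kg/d.
Biomass synthesised: P_X = Y_obs × 258.8 = 76.83 kg VSS/d.
R_O = Q·ΔS − 1.42 P_X = 258.8 − 109.1 = 149.7 kg O₂/d.

R_O ≈ 150 kg O₂/d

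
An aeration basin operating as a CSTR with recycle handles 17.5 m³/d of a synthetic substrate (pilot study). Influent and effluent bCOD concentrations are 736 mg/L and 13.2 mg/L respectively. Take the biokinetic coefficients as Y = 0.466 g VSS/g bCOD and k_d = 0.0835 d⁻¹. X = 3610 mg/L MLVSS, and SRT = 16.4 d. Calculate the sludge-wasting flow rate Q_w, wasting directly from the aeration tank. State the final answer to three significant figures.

Rearranging the biomass balance for a CMAS with decay, V = Y·Q·ΔS·θ_c / [X·(1+k_d θ_c)] = 0.466 × 17.5 × (736 − 13.2) × 16.4 / [3610 × (1 + 0.0835 × 16.4)] = 9.67×10^4 / 8554 = 11.30 m³.
Wasting from the aeration tank: Q_w = V / θ_c = 11.30 / 16.4 = 0.6891 m³/d.

Q_w ≈ 0.689 m³/d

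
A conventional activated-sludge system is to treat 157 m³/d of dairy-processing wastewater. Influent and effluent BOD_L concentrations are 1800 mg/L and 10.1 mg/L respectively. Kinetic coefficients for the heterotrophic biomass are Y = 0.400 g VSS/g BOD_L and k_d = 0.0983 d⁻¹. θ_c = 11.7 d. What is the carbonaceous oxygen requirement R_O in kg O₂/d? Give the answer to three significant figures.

The observed yield is Y_obs = Y/(1 + k_d·θ_c) = 0.400 / (1 + 0.0983 × 11.7) = 0.400 / 2.150 = 0.1860 g VSS per g BOD_L removed.
ΔS = 1800 − 10.1 = 1790 mg/L, so the substrate removal rate is 157 × 1790/1000 = 281.0 kg BOD_L/d.
P_X = Y_obs·Q·(S₀ − S) = 0.1860 × 281.0 = 52.28 kg VSS/d.
R_O = Q·(S₀ − S) − 1.42·P_X = 281.0 − 1.42 × 52.28 = 206.8 kg O₂/d.

R_O ≈ 207 kg O₂/d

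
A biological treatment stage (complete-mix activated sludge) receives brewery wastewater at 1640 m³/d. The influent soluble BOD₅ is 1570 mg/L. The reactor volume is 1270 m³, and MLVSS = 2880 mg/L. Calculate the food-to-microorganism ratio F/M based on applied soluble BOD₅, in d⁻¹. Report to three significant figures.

F/M = Q·S₀ / (V·X) = 1640 × 1570 / (1270 × 2880) = 0.7040 g soluble BOD₅·(g VSS·d)⁻¹.

F/M ≈ 0.704 d⁻¹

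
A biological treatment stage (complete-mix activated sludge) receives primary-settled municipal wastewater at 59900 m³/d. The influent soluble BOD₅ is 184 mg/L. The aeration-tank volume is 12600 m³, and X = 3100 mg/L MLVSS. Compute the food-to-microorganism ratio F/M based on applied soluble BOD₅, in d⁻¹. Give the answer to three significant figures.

F/M ≈ 0.282 d⁻¹

Food-to-microorganism ratio F/M = Q S₀ / (V X) = 59900 × 184 / (12600 × 3100) = 0.2822 d⁻¹.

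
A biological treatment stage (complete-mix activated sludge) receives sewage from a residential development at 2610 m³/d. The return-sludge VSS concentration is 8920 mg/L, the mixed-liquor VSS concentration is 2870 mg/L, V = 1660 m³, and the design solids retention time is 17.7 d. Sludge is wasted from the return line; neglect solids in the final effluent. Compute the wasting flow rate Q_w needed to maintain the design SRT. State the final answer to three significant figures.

Wasting from the return line (neglecting effluent solids): Q_w = V·X / (θ_c·X_r) = 1660 × 2870 / (17.7 × 8920) = 30.18 m³/d.

Q_w ≈ 30.2 m³/d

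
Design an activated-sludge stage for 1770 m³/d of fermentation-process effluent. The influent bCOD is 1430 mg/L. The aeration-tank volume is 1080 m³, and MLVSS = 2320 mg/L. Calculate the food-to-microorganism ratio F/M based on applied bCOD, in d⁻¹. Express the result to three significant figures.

F/M = Q·S₀ / (V·X) = 1770 × 1430 / (1080 × 2320) = 1.010 g bCOD·(g VSS·d)⁻¹.

F/M ≈ 1.01 d⁻¹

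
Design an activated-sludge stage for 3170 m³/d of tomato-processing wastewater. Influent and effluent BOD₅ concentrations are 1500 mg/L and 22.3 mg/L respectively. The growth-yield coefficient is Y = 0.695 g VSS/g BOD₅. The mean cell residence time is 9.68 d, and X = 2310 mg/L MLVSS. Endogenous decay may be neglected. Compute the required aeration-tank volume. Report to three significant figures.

V ≈ 13600 m³

Biomass mass balance (decay neglected): V·X = Y·Q·(S₀ − S)·θ_c, so V = 0.695 × 3170 × (1500 − 22.3) × 9.68 / 2310 = 13642 m³.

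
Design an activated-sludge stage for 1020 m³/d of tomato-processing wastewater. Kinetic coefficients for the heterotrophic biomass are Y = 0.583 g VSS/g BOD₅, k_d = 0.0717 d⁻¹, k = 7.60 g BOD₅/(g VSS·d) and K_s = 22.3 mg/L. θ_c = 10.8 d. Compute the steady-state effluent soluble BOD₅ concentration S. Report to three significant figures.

S ≈ 0.859 mg/L

Effluent substrate depends only on kinetics and SRT: S = K_s(1 + k_d θ_c) / [θ_c(Yk − k_d) − 1] = 22.3 × (1 + 0.0717 × 10.8) / [10.8 × (0.583 × 7.60 − 0.0717) − 1] = 39.57 / 46.08 = 0.8587 mg/L.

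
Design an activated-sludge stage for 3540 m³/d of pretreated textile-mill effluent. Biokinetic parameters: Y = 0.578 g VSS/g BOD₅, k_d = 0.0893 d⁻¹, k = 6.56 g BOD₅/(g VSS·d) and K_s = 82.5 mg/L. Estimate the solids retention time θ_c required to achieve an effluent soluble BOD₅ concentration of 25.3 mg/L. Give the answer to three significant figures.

At the target effluent, Y k S/(K_s+S) = 0.578×6.56×25.3/107.8 = 0.8899 d⁻¹.
Then 1/θ_c = μ − k_d = 0.8899 − 0.0893 = 0.8006 d⁻¹, giving θ_c = 1.249 d.

θ_c ≈ 1.25 d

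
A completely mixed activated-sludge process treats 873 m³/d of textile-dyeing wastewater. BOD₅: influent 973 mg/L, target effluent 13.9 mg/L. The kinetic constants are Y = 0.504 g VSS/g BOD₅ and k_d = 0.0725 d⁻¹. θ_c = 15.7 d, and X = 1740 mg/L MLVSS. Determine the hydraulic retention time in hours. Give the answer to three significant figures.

τ ≈ 49.0 h

From the SRT design equation V = Y Q (S₀−S) θ_c / [X (1 + k_d θ_c)] = 0.504 × 873 × (973 − 13.9) × 15.7 / [1740 × (1 + 0.0725 × 15.7)] = 6.63×10^6 / 3721 = 1781 m³.
Hydraulic retention time τ = V/Q = 1781 / 873 = 2.040 d = 48.96 h.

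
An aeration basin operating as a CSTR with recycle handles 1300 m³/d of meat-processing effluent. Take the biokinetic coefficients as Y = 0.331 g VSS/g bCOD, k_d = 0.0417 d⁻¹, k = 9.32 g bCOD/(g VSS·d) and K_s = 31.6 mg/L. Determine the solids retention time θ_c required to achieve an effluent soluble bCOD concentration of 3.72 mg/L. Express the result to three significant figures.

θ_c ≈ 3.53 d

From 1/θ_c = Y·k·S/(K_s + S) − k_d: Y·k·S/(K_s+S) = 0.331 × 9.32 × 3.72 / (31.6 + 3.72) = 0.3249 d⁻¹.
Then 1/θ_c = μ − k_d = 0.3249 − 0.0417 = 0.2832 d⁻¹, giving θ_c = 3.531 d.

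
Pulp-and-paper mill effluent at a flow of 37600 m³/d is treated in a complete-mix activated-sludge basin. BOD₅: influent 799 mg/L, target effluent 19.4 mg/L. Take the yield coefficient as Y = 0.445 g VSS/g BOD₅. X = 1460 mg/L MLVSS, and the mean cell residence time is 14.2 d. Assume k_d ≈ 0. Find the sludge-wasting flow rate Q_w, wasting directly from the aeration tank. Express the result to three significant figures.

Q_w ≈ 8930 m³/d

V·X = Y·Q·ΔS·θ_c gives V = 0.445 × 37600 × (799 − 19.4) × 14.2 / 1460 = 126869 m³.
Wasting from the aeration tank: Q_w = V / θ_c = 126869 / 14.2 = 8934 m³/d.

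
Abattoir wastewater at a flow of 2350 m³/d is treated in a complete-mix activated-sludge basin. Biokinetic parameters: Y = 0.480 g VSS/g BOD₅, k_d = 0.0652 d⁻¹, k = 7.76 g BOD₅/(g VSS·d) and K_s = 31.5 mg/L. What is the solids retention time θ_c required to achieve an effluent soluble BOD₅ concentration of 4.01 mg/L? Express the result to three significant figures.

At the target effluent, Y k S/(K_s+S) = 0.480×7.76×4.01/35.51 = 0.4206 d⁻¹.
Then 1/θ_c = μ − k_d = 0.4206 − 0.0652 = 0.3554 d⁻¹, giving θ_c = 2.814 d.

θ_c ≈ 2.81 d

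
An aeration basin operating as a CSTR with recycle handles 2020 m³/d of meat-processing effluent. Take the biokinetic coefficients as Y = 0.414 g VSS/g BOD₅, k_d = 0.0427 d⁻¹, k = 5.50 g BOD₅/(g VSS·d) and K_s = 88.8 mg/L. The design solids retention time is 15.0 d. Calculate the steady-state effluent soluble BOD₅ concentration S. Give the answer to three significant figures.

S ≈ 4.48 mg/L

From the Monod/SRT balance for a CMAS, S = K_s·(1+k_d θ_c)/[θ_c·(Y k − k_d) − 1] = 88.8 × (1 + 0.0427 × 15.0) / [15.0 × (0.414 × 5.50 − 0.0427) − 1] = 145.7 / 32.51 = 4.480 mg/L.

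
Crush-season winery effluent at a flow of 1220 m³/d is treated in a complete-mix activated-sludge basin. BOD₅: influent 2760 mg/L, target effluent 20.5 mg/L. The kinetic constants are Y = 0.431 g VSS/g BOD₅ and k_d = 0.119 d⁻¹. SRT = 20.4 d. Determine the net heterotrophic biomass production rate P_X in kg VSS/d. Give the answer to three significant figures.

Y_obs = Y / (1 + k_d θ_c) = 0.431 / (1 + 0.119 × 20.4) = 0.431 / 3.428 = 0.1257.
Mass of BOD₅ removed per day: Q(S₀ − S) = 1220 × 2740 g/m³ = 3342 kg/d.
So the net sludge growth is P_X = 0.1257 × 3342 = 420.3 kg VSS/d.

P_X ≈ 420 kg VSS/d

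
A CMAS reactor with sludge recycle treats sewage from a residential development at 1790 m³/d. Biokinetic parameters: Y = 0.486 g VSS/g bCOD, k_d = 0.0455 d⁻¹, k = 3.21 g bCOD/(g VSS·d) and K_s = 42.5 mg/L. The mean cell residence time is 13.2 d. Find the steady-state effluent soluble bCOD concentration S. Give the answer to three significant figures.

S ≈ 3.58 mg/L

For a completely mixed reactor with recycle the Lawrence–McCarty relation gives S = K_s·(1 + k_d·θ_c) / [θ_c·(Y·k − k_d) − 1] = 42.5 × (1 + 0.0455 × 13.2) / [13.2 × (0.486 × 3.21 − 0.0455) − 1] = 68.03 / 18.99 = 3.582 mg/L.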